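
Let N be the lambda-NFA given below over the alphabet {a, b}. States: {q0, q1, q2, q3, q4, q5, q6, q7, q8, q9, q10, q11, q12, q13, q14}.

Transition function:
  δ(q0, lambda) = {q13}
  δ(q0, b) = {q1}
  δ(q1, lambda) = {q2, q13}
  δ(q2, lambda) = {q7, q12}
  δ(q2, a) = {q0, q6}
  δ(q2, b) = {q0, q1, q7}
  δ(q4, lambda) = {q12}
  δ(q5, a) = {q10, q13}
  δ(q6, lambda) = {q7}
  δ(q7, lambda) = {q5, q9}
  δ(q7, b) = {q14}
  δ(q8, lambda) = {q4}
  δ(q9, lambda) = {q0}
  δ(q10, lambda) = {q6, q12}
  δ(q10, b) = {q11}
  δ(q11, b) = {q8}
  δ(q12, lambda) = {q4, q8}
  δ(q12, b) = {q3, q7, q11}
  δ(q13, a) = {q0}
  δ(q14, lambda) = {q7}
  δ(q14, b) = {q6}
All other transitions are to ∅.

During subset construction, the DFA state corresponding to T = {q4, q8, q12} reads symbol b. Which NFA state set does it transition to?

{q0, q3, q5, q7, q9, q11, q13}

q12 on b → {q3, q7, q11}.
No b-transition from q4, q8.
Union after reading b: {q3, q7, q11}.
Now take the lambda-closure:
From q7 via lambda: add q5, q9.
From q9 via lambda: add q0.
From q0 via lambda: add q13.
No new states can be added; the closed set is {q0, q3, q5, q7, q9, q11, q13}.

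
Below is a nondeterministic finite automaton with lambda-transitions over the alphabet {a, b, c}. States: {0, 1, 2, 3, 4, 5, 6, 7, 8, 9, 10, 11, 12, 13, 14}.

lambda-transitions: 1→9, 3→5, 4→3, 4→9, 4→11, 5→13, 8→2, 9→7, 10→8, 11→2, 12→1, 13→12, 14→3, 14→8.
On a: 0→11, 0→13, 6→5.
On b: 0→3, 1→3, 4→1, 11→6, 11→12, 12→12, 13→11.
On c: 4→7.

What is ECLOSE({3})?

{1, 3, 5, 7, 9, 12, 13}

Start with {3}.
From 3 via lambda: add 5.
From 5 via lambda: add 13.
From 13 via lambda: add 12.
From 12 via lambda: add 1.
From 1 via lambda: add 9.
From 9 via lambda: add 7.
No new states can be added; the closed set is {1, 3, 5, 7, 9, 12, 13}.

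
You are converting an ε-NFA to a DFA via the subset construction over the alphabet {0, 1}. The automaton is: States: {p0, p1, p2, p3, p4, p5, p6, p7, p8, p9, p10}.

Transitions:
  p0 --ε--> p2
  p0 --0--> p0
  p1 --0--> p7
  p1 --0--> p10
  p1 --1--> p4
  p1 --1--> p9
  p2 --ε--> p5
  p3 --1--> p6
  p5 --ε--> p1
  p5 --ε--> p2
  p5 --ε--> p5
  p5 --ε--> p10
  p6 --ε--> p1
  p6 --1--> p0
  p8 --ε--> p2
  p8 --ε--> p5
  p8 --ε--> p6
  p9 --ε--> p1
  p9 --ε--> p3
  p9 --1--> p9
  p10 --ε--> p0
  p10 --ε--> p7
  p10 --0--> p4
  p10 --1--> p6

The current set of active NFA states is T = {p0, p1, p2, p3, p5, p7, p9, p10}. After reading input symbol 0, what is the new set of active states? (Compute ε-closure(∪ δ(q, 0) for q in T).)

{p0, p1, p2, p4, p5, p7, p10}

p0 on 0 → {p0}.
p1 on 0 → {p7, p10}.
p10 on 0 → {p4}.
No 0-transition from p2, p3, p5, p7, p9.
Union after reading 0: {p0, p4, p7, p10}.
Now take the ε-closure:
From p0 via ε: add p2.
From p2 via ε: add p5.
From p5 via ε: add p1.
No new states can be added; the closed set is {p0, p1, p2, p4, p5, p7, p10}.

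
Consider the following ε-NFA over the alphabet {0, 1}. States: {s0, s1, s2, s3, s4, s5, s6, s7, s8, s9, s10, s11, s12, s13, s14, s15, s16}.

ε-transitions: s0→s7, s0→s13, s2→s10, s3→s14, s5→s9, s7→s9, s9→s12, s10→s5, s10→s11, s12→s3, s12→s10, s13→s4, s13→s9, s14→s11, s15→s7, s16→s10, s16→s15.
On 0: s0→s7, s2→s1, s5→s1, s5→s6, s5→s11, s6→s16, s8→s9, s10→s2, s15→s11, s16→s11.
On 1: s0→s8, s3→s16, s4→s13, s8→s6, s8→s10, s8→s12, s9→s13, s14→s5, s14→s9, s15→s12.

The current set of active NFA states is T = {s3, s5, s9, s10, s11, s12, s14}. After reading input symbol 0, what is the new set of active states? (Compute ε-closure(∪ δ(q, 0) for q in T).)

{s1, s2, s3, s5, s6, s9, s10, s11, s12, s14}

s5 on 0 → {s1, s6, s11}.
s10 on 0 → {s2}.
No 0-transition from s3, s9, s11, s12, s14.
Union after reading 0: {s1, s2, s6, s11}.
Now take the ε-closure:
From s2 via ε: add s10.
From s10 via ε: add s5.
From s5 via ε: add s9.
From s9 via ε: add s12.
From s12 via ε: add s3.
From s3 via ε: add s14.
No new states can be added; the closed set is {s1, s2, s3, s5, s6, s9, s10, s11, s12, s14}.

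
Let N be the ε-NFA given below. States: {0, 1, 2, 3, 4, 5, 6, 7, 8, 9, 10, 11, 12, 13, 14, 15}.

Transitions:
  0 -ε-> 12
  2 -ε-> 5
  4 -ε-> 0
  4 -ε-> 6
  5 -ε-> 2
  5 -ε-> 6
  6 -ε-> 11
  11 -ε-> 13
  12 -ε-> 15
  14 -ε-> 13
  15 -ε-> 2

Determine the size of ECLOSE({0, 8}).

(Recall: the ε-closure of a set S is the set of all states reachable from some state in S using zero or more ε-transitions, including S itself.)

9

Start with {0, 8}.
From 0 via ε: add 12.
From 12 via ε: add 15.
From 15 via ε: add 2.
From 2 via ε: add 5.
From 5 via ε: add 6.
From 6 via ε: add 11.
From 11 via ε: add 13.
ε-closure = {0, 2, 5, 6, 8, 11, 12, 13, 15}, which has 9 states.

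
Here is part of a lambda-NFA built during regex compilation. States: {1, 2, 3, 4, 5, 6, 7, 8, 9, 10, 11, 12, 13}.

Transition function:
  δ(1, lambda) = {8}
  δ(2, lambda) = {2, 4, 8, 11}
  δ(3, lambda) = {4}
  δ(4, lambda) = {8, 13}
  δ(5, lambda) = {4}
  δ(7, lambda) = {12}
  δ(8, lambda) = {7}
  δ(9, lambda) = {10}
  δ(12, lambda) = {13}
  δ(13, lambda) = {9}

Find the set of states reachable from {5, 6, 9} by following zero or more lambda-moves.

Start with {5, 6, 9}.
From 5 via lambda: add 4.
From 9 via lambda: add 10.
From 4 via lambda: add 8, 13.
From 8 via lambda: add 7.
From 7 via lambda: add 12.
No new states can be added; the closed set is {4, 5, 6, 7, 8, 9, 10, 12, 13}.

{4, 5, 6, 7, 8, 9, 10, 12, 13}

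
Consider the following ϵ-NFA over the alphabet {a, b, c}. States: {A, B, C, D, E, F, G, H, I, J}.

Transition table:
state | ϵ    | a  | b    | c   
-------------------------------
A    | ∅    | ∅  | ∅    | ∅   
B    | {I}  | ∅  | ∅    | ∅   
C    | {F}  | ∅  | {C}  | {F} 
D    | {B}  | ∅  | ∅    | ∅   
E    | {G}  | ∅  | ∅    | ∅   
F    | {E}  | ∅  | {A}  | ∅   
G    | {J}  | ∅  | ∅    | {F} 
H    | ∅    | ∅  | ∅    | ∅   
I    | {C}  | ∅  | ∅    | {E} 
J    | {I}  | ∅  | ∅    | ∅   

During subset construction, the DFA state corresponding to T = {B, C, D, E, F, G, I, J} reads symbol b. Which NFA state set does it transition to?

{A, C, E, F, G, I, J}

C on b → {C}.
F on b → {A}.
No b-transition from B, D, E, G, I, J.
Union after reading b: {A, C}.
Now take the ϵ-closure:
From C via ϵ: add F.
From F via ϵ: add E.
From E via ϵ: add G.
From G via ϵ: add J.
From J via ϵ: add I.
No new states can be added; the closed set is {A, C, E, F, G, I, J}.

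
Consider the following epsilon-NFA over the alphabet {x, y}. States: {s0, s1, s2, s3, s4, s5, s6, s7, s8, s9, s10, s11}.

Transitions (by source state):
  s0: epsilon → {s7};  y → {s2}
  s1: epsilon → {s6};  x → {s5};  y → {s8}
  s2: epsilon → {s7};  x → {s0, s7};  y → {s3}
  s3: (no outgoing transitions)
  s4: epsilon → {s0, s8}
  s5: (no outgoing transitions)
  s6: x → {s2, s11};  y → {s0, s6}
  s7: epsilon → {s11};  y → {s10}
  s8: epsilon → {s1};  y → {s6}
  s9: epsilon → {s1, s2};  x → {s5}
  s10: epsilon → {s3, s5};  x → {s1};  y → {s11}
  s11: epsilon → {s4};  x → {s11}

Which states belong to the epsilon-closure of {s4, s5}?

Start with {s4, s5}.
From s4 via epsilon: add s0, s8.
From s0 via epsilon: add s7.
From s8 via epsilon: add s1.
From s1 via epsilon: add s6.
From s7 via epsilon: add s11.
No new states can be added; the closed set is {s0, s1, s4, s5, s6, s7, s8, s11}.

{s0, s1, s4, s5, s6, s7, s8, s11}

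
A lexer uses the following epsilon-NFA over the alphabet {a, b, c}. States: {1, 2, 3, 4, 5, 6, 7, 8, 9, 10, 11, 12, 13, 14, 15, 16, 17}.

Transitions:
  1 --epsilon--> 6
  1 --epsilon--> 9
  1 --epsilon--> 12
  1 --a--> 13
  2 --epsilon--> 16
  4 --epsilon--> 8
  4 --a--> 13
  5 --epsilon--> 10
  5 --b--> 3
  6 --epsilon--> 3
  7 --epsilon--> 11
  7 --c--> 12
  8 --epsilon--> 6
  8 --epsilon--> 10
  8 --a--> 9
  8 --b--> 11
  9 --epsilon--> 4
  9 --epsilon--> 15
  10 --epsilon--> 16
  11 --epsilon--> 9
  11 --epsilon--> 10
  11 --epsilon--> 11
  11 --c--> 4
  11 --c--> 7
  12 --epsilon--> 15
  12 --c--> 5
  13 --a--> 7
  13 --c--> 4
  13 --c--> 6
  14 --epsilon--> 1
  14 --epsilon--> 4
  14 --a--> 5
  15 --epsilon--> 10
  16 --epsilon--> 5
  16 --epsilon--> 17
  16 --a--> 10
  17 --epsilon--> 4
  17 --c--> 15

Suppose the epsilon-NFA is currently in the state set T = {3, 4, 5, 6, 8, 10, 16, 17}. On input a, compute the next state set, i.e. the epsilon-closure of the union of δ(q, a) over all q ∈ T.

4 on a → {13}.
8 on a → {9}.
16 on a → {10}.
No a-transition from 3, 5, 6, 10, 17.
Union after reading a: {9, 10, 13}.
Now take the epsilon-closure:
From 9 via epsilon: add 4, 15.
From 10 via epsilon: add 16.
From 4 via epsilon: add 8.
From 16 via epsilon: add 5, 17.
From 8 via epsilon: add 6.
From 6 via epsilon: add 3.
No new states can be added; the closed set is {3, 4, 5, 6, 8, 9, 10, 13, 15, 16, 17}.

{3, 4, 5, 6, 8, 9, 10, 13, 15, 16, 17}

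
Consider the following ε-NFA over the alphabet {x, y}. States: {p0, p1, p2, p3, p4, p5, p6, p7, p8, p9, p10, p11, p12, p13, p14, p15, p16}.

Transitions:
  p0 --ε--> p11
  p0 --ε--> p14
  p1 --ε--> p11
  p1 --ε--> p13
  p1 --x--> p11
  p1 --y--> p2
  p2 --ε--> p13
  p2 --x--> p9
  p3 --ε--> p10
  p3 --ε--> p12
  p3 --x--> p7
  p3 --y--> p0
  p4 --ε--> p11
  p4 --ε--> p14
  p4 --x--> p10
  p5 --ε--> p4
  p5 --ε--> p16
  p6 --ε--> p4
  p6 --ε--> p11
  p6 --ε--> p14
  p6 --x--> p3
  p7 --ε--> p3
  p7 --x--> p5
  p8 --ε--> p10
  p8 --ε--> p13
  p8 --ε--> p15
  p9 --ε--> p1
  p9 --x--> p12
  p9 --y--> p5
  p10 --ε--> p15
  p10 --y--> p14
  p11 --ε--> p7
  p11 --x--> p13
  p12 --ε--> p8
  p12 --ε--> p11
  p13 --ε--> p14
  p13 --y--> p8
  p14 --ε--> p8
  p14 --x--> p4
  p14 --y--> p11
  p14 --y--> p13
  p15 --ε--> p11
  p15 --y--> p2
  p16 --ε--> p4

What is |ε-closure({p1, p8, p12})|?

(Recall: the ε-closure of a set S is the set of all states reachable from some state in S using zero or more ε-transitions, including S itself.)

10

Start with {p1, p8, p12}.
From p1 via ε: add p11, p13.
From p8 via ε: add p10, p15.
From p11 via ε: add p7.
From p13 via ε: add p14.
From p7 via ε: add p3.
ε-closure = {p1, p3, p7, p8, p10, p11, p12, p13, p14, p15}, which has 10 states.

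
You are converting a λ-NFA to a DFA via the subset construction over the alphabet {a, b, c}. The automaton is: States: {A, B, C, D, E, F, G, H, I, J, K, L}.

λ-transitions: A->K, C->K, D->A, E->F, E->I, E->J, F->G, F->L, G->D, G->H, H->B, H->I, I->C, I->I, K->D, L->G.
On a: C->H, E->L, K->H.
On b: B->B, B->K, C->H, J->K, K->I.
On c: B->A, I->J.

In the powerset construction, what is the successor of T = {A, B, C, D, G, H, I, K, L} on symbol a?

{A, B, C, D, H, I, K}

C on a → {H}.
K on a → {H}.
No a-transition from A, B, D, G, H, I, L.
Union after reading a: {H}.
Now take the λ-closure:
From H via λ: add B, I.
From I via λ: add C.
From C via λ: add K.
From K via λ: add D.
From D via λ: add A.
No new states can be added; the closed set is {A, B, C, D, H, I, K}.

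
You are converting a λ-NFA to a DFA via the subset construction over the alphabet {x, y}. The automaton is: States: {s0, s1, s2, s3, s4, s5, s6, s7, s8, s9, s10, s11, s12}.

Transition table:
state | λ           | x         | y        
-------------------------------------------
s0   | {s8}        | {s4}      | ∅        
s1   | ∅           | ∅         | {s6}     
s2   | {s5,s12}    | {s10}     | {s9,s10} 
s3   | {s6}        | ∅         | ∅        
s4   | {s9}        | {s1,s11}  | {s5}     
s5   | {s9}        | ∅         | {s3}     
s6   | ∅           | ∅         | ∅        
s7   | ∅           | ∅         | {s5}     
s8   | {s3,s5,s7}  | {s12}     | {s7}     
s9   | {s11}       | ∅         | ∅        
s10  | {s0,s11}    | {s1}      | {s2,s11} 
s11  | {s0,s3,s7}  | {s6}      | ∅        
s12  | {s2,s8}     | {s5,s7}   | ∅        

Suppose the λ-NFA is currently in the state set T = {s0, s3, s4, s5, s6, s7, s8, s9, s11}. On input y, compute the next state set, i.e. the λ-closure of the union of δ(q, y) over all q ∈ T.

s4 on y → {s5}.
s5 on y → {s3}.
s7 on y → {s5}.
s8 on y → {s7}.
No y-transition from s0, s3, s6, s9, s11.
Union after reading y: {s3, s5, s7}.
Now take the λ-closure:
From s3 via λ: add s6.
From s5 via λ: add s9.
From s9 via λ: add s11.
From s11 via λ: add s0.
From s0 via λ: add s8.
No new states can be added; the closed set is {s0, s3, s5, s6, s7, s8, s9, s11}.

{s0, s3, s5, s6, s7, s8, s9, s11}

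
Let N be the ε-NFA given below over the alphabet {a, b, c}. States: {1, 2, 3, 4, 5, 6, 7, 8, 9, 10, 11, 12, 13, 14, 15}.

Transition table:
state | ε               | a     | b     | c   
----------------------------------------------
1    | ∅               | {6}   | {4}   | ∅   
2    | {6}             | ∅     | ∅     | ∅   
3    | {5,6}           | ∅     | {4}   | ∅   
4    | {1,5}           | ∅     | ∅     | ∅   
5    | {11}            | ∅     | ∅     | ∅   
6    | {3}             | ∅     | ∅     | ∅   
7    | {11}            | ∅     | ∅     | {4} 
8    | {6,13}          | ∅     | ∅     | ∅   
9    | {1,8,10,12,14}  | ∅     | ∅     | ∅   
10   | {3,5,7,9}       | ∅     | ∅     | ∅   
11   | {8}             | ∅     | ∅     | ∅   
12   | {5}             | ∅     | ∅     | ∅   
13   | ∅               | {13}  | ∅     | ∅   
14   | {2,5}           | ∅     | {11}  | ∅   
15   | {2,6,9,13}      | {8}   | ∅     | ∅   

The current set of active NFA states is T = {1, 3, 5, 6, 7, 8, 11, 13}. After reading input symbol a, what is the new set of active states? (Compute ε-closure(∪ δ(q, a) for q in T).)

1 on a → {6}.
13 on a → {13}.
No a-transition from 3, 5, 6, 7, 8, 11.
Union after reading a: {6, 13}.
Now take the ε-closure:
From 6 via ε: add 3.
From 3 via ε: add 5.
From 5 via ε: add 11.
From 11 via ε: add 8.
No new states can be added; the closed set is {3, 5, 6, 8, 11, 13}.

{3, 5, 6, 8, 11, 13}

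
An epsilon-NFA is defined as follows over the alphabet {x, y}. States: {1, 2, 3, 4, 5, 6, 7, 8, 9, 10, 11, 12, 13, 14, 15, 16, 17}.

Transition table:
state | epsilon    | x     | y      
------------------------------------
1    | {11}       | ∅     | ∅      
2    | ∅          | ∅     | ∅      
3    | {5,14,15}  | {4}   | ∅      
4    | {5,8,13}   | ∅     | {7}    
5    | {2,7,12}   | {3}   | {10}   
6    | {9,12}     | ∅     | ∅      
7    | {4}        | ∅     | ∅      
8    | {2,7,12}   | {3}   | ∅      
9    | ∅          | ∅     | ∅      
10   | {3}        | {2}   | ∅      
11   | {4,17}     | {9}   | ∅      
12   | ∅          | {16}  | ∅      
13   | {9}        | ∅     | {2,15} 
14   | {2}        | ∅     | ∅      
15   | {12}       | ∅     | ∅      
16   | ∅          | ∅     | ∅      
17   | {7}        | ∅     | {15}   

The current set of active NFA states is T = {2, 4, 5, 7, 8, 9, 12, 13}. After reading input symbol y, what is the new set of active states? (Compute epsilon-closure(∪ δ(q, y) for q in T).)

4 on y → {7}.
5 on y → {10}.
13 on y → {2, 15}.
No y-transition from 2, 7, 8, 9, 12.
Union after reading y: {2, 7, 10, 15}.
Now take the epsilon-closure:
From 7 via epsilon: add 4.
From 10 via epsilon: add 3.
From 15 via epsilon: add 12.
From 3 via epsilon: add 5, 14.
From 4 via epsilon: add 8, 13.
From 13 via epsilon: add 9.
No new states can be added; the closed set is {2, 3, 4, 5, 7, 8, 9, 10, 12, 13, 14, 15}.

{2, 3, 4, 5, 7, 8, 9, 10, 12, 13, 14, 15}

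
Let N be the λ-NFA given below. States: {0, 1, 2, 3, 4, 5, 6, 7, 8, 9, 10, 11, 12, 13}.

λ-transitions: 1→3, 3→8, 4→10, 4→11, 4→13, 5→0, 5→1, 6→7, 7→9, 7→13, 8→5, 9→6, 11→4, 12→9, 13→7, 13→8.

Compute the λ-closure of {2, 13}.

Start with {2, 13}.
From 13 via λ: add 7, 8.
From 7 via λ: add 9.
From 8 via λ: add 5.
From 5 via λ: add 0, 1.
From 9 via λ: add 6.
From 1 via λ: add 3.
No new states can be added; the closed set is {0, 1, 2, 3, 5, 6, 7, 8, 9, 13}.

{0, 1, 2, 3, 5, 6, 7, 8, 9, 13}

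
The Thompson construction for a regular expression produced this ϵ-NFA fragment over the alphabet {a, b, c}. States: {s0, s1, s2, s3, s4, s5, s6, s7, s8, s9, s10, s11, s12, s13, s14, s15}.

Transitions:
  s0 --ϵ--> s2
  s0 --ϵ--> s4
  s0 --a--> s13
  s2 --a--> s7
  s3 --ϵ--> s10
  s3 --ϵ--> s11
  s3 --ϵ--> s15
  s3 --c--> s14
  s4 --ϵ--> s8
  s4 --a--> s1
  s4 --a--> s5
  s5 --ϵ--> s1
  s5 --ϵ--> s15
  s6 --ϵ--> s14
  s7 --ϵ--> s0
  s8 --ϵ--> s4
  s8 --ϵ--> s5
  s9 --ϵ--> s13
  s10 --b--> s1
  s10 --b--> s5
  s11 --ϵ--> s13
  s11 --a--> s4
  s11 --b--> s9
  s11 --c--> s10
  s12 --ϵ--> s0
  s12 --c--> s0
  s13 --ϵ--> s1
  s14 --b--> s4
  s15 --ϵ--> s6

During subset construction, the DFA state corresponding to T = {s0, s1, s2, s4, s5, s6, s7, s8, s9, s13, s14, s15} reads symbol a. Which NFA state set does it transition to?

s0 on a → {s13}.
s2 on a → {s7}.
s4 on a → {s1, s5}.
No a-transition from s1, s5, s6, s7, s8, s9, s13, s14, s15.
Union after reading a: {s1, s5, s7, s13}.
Now take the ϵ-closure:
From s5 via ϵ: add s15.
From s7 via ϵ: add s0.
From s0 via ϵ: add s2, s4.
From s15 via ϵ: add s6.
From s4 via ϵ: add s8.
From s6 via ϵ: add s14.
No new states can be added; the closed set is {s0, s1, s2, s4, s5, s6, s7, s8, s13, s14, s15}.

{s0, s1, s2, s4, s5, s6, s7, s8, s13, s14, s15}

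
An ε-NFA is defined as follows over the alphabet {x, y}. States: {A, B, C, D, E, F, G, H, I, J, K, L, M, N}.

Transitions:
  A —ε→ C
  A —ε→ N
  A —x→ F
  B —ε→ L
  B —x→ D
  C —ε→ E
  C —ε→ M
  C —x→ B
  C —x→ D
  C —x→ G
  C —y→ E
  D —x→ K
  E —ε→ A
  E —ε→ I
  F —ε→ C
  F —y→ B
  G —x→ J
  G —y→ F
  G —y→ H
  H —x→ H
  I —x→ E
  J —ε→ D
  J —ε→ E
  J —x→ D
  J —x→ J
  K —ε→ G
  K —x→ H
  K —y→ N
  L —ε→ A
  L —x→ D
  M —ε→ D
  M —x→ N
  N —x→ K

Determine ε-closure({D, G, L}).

{A, C, D, E, G, I, L, M, N}

Start with {D, G, L}.
From L via ε: add A.
From A via ε: add C, N.
From C via ε: add E, M.
From E via ε: add I.
No new states can be added; the closed set is {A, C, D, E, G, I, L, M, N}.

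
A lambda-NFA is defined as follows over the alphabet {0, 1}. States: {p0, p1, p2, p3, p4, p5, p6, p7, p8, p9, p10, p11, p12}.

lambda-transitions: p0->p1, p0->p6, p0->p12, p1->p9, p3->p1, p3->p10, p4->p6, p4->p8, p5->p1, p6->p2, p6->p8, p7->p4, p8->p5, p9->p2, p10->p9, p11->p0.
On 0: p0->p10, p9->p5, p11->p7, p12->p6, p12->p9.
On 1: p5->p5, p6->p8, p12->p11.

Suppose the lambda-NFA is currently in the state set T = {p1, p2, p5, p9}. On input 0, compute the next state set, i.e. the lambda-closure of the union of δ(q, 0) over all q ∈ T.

{p1, p2, p5, p9}

p9 on 0 → {p5}.
No 0-transition from p1, p2, p5.
Union after reading 0: {p5}.
Now take the lambda-closure:
From p5 via lambda: add p1.
From p1 via lambda: add p9.
From p9 via lambda: add p2.
No new states can be added; the closed set is {p1, p2, p5, p9}.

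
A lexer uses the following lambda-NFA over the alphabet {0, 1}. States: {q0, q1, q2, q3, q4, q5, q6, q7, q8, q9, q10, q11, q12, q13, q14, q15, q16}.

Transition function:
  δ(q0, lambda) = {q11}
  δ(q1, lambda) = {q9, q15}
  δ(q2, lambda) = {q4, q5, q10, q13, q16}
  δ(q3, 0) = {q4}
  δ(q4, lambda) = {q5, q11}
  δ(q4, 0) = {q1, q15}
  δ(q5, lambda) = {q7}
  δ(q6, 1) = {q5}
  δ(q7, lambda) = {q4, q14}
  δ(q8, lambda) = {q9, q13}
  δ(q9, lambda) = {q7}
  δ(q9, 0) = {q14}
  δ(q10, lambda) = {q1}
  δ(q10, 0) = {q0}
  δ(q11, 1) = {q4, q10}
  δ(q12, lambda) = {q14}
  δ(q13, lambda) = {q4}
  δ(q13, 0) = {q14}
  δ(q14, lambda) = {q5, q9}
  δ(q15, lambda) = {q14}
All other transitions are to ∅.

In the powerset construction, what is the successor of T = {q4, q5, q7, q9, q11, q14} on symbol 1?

{q1, q4, q5, q7, q9, q10, q11, q14, q15}

q11 on 1 → {q4, q10}.
No 1-transition from q4, q5, q7, q9, q14.
Union after reading 1: {q4, q10}.
Now take the lambda-closure:
From q4 via lambda: add q5, q11.
From q10 via lambda: add q1.
From q1 via lambda: add q9, q15.
From q5 via lambda: add q7.
From q7 via lambda: add q14.
No new states can be added; the closed set is {q1, q4, q5, q7, q9, q10, q11, q14, q15}.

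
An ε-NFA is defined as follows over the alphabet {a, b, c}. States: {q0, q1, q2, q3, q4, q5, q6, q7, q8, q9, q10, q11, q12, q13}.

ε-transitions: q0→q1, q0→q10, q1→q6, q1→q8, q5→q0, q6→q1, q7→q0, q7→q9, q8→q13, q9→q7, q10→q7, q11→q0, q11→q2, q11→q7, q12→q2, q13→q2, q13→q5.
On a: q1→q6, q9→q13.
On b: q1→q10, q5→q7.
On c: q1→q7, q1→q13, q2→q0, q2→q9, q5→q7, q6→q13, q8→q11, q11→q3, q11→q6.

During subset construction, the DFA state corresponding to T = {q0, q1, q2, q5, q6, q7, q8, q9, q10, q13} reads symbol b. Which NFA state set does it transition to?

q1 on b → {q10}.
q5 on b → {q7}.
No b-transition from q0, q2, q6, q7, q8, q9, q10, q13.
Union after reading b: {q7, q10}.
Now take the ε-closure:
From q7 via ε: add q0, q9.
From q0 via ε: add q1.
From q1 via ε: add q6, q8.
From q8 via ε: add q13.
From q13 via ε: add q2, q5.
No new states can be added; the closed set is {q0, q1, q2, q5, q6, q7, q8, q9, q10, q13}.

{q0, q1, q2, q5, q6, q7, q8, q9, q10, q13}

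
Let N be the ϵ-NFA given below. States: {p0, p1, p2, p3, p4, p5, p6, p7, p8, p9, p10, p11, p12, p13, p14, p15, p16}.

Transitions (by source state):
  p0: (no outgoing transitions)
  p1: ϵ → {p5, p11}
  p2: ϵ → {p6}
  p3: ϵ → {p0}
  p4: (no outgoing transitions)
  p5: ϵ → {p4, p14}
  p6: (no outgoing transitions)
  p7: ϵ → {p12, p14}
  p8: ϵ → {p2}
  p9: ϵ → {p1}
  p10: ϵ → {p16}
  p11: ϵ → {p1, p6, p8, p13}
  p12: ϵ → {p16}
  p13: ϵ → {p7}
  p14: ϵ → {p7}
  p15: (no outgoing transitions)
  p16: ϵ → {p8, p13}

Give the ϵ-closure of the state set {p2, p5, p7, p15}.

Start with {p2, p5, p7, p15}.
From p2 via ϵ: add p6.
From p5 via ϵ: add p4, p14.
From p7 via ϵ: add p12.
From p12 via ϵ: add p16.
From p16 via ϵ: add p8, p13.
No new states can be added; the closed set is {p2, p4, p5, p6, p7, p8, p12, p13, p14, p15, p16}.

{p2, p4, p5, p6, p7, p8, p12, p13, p14, p15, p16}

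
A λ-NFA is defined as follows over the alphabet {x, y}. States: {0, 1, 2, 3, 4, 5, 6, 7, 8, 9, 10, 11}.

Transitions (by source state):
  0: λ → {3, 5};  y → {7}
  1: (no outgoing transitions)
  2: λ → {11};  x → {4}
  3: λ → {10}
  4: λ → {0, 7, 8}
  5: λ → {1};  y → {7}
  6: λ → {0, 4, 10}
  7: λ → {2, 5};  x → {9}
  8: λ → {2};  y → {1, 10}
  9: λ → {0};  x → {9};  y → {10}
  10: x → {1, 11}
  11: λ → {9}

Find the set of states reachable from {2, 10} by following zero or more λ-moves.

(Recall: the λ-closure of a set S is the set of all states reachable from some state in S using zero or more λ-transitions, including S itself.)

{0, 1, 2, 3, 5, 9, 10, 11}

Start with {2, 10}.
From 2 via λ: add 11.
From 11 via λ: add 9.
From 9 via λ: add 0.
From 0 via λ: add 3, 5.
From 5 via λ: add 1.
No new states can be added; the closed set is {0, 1, 2, 3, 5, 9, 10, 11}.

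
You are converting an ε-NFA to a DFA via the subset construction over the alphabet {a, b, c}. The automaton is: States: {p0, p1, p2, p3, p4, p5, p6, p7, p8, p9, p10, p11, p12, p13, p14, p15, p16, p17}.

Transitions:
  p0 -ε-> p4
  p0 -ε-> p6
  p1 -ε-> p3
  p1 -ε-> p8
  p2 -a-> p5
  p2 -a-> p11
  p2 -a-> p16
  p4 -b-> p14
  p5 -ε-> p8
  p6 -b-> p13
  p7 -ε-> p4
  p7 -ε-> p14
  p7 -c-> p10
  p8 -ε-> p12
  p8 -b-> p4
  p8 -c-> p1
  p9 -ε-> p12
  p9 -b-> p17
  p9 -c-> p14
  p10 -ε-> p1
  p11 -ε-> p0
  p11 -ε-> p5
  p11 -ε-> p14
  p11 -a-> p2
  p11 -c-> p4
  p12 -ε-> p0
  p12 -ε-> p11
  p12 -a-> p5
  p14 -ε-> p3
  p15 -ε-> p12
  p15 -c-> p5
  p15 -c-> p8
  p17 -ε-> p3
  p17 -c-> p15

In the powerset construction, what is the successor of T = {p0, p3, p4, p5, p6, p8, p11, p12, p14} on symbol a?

{p0, p2, p3, p4, p5, p6, p8, p11, p12, p14}

p11 on a → {p2}.
p12 on a → {p5}.
No a-transition from p0, p3, p4, p5, p6, p8, p14.
Union after reading a: {p2, p5}.
Now take the ε-closure:
From p5 via ε: add p8.
From p8 via ε: add p12.
From p12 via ε: add p0, p11.
From p0 via ε: add p4, p6.
From p11 via ε: add p14.
From p14 via ε: add p3.
No new states can be added; the closed set is {p0, p2, p3, p4, p5, p6, p8, p11, p12, p14}.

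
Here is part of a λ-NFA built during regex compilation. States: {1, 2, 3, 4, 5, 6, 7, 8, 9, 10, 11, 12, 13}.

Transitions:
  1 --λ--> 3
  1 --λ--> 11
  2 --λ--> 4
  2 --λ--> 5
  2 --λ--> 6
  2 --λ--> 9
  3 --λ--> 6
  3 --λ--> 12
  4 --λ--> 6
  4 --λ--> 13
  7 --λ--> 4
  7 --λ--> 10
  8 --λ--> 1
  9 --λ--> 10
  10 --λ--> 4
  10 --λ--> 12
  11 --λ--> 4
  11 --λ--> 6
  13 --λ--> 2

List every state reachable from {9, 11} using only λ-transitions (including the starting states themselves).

Start with {9, 11}.
From 9 via λ: add 10.
From 11 via λ: add 4, 6.
From 4 via λ: add 13.
From 10 via λ: add 12.
From 13 via λ: add 2.
From 2 via λ: add 5.
No new states can be added; the closed set is {2, 4, 5, 6, 9, 10, 11, 12, 13}.

{2, 4, 5, 6, 9, 10, 11, 12, 13}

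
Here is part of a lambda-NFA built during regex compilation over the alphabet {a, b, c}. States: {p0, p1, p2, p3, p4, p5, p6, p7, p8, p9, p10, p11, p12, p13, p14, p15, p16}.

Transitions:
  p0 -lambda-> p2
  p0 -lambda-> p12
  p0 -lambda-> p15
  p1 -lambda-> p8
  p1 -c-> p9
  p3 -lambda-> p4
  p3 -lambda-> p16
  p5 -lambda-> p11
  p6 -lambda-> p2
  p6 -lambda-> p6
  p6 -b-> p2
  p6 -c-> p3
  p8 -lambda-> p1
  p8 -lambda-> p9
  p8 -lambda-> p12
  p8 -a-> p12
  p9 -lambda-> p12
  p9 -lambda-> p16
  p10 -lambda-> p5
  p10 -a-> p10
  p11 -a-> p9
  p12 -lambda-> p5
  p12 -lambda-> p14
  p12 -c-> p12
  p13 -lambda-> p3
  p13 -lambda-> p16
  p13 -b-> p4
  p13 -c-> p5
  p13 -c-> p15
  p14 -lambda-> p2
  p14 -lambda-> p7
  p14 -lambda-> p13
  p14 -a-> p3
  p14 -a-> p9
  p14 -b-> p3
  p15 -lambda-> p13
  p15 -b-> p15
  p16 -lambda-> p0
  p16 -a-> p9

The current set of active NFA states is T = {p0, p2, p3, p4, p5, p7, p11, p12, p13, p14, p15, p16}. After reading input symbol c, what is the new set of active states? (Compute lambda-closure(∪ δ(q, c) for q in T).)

p12 on c → {p12}.
p13 on c → {p5, p15}.
No c-transition from p0, p2, p3, p4, p5, p7, p11, p14, p15, p16.
Union after reading c: {p5, p12, p15}.
Now take the lambda-closure:
From p5 via lambda: add p11.
From p12 via lambda: add p14.
From p15 via lambda: add p13.
From p13 via lambda: add p3, p16.
From p14 via lambda: add p2, p7.
From p3 via lambda: add p4.
From p16 via lambda: add p0.
No new states can be added; the closed set is {p0, p2, p3, p4, p5, p7, p11, p12, p13, p14, p15, p16}.

{p0, p2, p3, p4, p5, p7, p11, p12, p13, p14, p15, p16}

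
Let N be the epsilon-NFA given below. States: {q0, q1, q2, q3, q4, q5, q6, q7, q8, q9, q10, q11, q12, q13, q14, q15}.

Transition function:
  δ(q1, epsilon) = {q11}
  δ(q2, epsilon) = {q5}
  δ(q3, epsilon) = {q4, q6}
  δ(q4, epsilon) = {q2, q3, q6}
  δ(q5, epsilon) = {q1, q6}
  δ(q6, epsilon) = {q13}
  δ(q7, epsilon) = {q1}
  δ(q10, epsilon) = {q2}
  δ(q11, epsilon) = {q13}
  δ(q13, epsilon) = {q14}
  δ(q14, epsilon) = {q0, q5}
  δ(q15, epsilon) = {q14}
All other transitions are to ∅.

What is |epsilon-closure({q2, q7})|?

9

Start with {q2, q7}.
From q2 via epsilon: add q5.
From q7 via epsilon: add q1.
From q1 via epsilon: add q11.
From q5 via epsilon: add q6.
From q6 via epsilon: add q13.
From q13 via epsilon: add q14.
From q14 via epsilon: add q0.
epsilon-closure = {q0, q1, q2, q5, q6, q7, q11, q13, q14}, which has 9 states.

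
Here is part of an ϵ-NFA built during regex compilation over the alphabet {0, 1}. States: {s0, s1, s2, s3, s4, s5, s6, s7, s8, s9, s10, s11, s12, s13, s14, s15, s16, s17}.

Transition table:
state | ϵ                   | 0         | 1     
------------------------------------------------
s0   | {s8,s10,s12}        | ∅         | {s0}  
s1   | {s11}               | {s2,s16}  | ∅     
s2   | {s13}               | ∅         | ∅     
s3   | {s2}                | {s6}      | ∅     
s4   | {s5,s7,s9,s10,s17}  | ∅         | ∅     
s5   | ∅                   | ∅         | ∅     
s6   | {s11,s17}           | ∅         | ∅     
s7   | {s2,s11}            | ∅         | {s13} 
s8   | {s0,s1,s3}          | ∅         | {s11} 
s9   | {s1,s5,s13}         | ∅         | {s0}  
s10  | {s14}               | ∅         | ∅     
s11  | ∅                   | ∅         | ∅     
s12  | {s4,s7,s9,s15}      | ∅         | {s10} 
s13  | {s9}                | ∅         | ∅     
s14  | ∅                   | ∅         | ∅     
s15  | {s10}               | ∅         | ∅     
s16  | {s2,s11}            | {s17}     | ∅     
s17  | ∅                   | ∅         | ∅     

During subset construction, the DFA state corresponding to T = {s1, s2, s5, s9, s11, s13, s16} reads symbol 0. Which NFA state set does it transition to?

s1 on 0 → {s2, s16}.
s16 on 0 → {s17}.
No 0-transition from s2, s5, s9, s11, s13.
Union after reading 0: {s2, s16, s17}.
Now take the ϵ-closure:
From s2 via ϵ: add s13.
From s16 via ϵ: add s11.
From s13 via ϵ: add s9.
From s9 via ϵ: add s1, s5.
No new states can be added; the closed set is {s1, s2, s5, s9, s11, s13, s16, s17}.

{s1, s2, s5, s9, s11, s13, s16, s17}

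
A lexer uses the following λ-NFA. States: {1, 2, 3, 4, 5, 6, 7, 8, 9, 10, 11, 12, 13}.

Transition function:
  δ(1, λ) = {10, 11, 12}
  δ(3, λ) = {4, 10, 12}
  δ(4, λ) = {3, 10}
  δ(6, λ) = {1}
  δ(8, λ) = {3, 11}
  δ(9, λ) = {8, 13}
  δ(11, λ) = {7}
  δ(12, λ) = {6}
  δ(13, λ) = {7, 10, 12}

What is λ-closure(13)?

{1, 6, 7, 10, 11, 12, 13}

Start with {13}.
From 13 via λ: add 7, 10, 12.
From 12 via λ: add 6.
From 6 via λ: add 1.
From 1 via λ: add 11.
No new states can be added; the closed set is {1, 6, 7, 10, 11, 12, 13}.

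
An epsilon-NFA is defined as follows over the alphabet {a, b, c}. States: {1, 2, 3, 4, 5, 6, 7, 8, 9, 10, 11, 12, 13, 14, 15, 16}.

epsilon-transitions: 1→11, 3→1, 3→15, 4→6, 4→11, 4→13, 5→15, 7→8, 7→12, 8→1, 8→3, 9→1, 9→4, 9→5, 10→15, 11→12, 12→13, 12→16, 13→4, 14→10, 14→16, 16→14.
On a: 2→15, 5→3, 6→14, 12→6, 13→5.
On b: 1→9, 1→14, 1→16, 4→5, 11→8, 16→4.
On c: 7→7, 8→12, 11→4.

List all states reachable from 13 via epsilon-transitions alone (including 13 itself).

{4, 6, 10, 11, 12, 13, 14, 15, 16}

Start with {13}.
From 13 via epsilon: add 4.
From 4 via epsilon: add 6, 11.
From 11 via epsilon: add 12.
From 12 via epsilon: add 16.
From 16 via epsilon: add 14.
From 14 via epsilon: add 10.
From 10 via epsilon: add 15.
No new states can be added; the closed set is {4, 6, 10, 11, 12, 13, 14, 15, 16}.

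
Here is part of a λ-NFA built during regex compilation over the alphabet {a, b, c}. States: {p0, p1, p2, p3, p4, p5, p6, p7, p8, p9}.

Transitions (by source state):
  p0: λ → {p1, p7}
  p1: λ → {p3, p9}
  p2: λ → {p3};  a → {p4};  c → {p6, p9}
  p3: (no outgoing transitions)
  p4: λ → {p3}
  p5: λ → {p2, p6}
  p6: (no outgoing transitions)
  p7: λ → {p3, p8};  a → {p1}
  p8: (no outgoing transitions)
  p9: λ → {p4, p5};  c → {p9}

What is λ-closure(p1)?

{p1, p2, p3, p4, p5, p6, p9}

Start with {p1}.
From p1 via λ: add p3, p9.
From p9 via λ: add p4, p5.
From p5 via λ: add p2, p6.
No new states can be added; the closed set is {p1, p2, p3, p4, p5, p6, p9}.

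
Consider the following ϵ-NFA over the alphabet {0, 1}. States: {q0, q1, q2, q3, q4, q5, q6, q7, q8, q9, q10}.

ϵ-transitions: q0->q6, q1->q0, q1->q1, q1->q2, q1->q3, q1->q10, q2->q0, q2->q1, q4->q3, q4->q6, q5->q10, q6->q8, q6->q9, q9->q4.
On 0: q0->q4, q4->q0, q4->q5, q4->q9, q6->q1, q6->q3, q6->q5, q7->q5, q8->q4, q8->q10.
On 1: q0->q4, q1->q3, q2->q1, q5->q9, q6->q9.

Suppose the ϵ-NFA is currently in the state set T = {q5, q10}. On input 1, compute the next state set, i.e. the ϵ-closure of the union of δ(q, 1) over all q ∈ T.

{q3, q4, q6, q8, q9}

q5 on 1 → {q9}.
No 1-transition from q10.
Union after reading 1: {q9}.
Now take the ϵ-closure:
From q9 via ϵ: add q4.
From q4 via ϵ: add q3, q6.
From q6 via ϵ: add q8.
No new states can be added; the closed set is {q3, q4, q6, q8, q9}.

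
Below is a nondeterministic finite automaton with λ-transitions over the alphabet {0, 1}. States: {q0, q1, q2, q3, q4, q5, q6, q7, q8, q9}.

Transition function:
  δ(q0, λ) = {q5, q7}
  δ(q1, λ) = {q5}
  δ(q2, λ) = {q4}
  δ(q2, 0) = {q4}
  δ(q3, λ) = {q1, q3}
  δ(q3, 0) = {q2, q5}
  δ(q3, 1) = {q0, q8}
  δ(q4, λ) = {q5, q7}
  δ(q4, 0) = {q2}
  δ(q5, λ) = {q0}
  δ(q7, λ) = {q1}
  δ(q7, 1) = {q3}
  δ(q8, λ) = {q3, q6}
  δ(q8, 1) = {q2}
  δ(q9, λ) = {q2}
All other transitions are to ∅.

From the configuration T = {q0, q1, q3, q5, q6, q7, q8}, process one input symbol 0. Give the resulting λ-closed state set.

q3 on 0 → {q2, q5}.
No 0-transition from q0, q1, q5, q6, q7, q8.
Union after reading 0: {q2, q5}.
Now take the λ-closure:
From q2 via λ: add q4.
From q5 via λ: add q0.
From q0 via λ: add q7.
From q7 via λ: add q1.
No new states can be added; the closed set is {q0, q1, q2, q4, q5, q7}.

{q0, q1, q2, q4, q5, q7}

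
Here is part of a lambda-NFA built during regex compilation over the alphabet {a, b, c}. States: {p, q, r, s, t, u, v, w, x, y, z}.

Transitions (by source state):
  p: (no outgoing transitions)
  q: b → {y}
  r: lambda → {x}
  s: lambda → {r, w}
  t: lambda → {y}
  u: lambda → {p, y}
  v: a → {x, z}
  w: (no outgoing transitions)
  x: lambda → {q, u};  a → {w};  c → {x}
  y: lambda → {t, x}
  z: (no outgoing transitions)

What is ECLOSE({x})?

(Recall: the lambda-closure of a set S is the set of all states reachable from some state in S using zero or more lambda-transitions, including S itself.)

{p, q, t, u, x, y}

Start with {x}.
From x via lambda: add q, u.
From u via lambda: add p, y.
From y via lambda: add t.
No new states can be added; the closed set is {p, q, t, u, x, y}.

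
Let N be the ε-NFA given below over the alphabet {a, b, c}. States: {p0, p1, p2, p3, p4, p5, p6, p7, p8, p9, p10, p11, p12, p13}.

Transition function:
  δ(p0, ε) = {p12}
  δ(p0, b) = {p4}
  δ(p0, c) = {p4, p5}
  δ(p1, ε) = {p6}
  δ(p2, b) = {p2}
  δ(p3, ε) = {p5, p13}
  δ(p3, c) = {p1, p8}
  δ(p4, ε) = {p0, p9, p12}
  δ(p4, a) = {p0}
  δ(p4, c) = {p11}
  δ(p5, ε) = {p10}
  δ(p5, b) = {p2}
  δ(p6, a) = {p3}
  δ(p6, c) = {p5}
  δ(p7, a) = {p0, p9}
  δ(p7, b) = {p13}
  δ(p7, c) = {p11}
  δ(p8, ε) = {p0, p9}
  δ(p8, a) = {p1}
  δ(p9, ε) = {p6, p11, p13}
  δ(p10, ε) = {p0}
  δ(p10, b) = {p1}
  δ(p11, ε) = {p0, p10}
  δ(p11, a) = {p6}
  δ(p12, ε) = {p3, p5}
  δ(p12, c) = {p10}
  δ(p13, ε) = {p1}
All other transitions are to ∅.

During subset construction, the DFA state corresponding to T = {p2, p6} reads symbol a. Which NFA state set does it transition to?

p6 on a → {p3}.
No a-transition from p2.
Union after reading a: {p3}.
Now take the ε-closure:
From p3 via ε: add p5, p13.
From p5 via ε: add p10.
From p13 via ε: add p1.
From p1 via ε: add p6.
From p10 via ε: add p0.
From p0 via ε: add p12.
No new states can be added; the closed set is {p0, p1, p3, p5, p6, p10, p12, p13}.

{p0, p1, p3, p5, p6, p10, p12, p13}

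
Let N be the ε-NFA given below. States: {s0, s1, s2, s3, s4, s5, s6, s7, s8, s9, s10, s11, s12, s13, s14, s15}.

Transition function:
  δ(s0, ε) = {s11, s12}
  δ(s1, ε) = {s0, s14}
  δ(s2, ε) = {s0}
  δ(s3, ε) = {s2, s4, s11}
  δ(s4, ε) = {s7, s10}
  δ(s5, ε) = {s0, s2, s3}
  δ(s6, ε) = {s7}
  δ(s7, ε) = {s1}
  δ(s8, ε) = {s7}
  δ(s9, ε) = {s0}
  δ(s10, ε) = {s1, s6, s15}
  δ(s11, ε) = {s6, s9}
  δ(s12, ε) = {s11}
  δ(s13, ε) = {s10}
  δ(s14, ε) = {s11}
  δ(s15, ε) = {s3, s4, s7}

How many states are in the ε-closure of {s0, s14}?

Start with {s0, s14}.
From s0 via ε: add s11, s12.
From s11 via ε: add s6, s9.
From s6 via ε: add s7.
From s7 via ε: add s1.
ε-closure = {s0, s1, s6, s7, s9, s11, s12, s14}, which has 8 states.

8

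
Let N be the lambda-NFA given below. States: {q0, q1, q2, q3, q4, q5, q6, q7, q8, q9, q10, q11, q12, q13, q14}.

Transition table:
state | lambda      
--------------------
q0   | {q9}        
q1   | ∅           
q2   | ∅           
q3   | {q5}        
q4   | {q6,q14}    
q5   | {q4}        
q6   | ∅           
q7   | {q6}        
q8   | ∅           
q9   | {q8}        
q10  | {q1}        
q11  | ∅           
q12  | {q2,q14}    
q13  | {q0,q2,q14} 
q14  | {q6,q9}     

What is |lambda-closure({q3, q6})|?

7

Start with {q3, q6}.
From q3 via lambda: add q5.
From q5 via lambda: add q4.
From q4 via lambda: add q14.
From q14 via lambda: add q9.
From q9 via lambda: add q8.
lambda-closure = {q3, q4, q5, q6, q8, q9, q14}, which has 7 states.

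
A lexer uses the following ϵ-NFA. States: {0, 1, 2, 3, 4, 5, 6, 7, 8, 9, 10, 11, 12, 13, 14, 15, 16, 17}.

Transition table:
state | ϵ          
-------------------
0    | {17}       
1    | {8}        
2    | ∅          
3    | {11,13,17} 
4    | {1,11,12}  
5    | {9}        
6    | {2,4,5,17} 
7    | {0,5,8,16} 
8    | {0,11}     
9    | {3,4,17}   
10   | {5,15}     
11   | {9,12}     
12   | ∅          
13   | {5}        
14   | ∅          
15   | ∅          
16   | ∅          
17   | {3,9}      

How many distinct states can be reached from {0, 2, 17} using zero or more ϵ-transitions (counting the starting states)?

12

Start with {0, 2, 17}.
From 17 via ϵ: add 3, 9.
From 3 via ϵ: add 11, 13.
From 9 via ϵ: add 4.
From 4 via ϵ: add 1, 12.
From 13 via ϵ: add 5.
From 1 via ϵ: add 8.
ϵ-closure = {0, 1, 2, 3, 4, 5, 8, 9, 11, 12, 13, 17}, which has 12 states.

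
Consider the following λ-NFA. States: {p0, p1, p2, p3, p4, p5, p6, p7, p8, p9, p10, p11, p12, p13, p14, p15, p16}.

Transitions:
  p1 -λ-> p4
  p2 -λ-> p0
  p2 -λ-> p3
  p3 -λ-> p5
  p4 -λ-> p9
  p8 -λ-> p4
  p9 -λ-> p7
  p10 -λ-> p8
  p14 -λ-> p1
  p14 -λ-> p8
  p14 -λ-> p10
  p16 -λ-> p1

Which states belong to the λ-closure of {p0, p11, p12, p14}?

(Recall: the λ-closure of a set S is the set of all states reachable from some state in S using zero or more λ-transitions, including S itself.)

{p0, p1, p4, p7, p8, p9, p10, p11, p12, p14}

Start with {p0, p11, p12, p14}.
From p14 via λ: add p1, p8, p10.
From p1 via λ: add p4.
From p4 via λ: add p9.
From p9 via λ: add p7.
No new states can be added; the closed set is {p0, p1, p4, p7, p8, p9, p10, p11, p12, p14}.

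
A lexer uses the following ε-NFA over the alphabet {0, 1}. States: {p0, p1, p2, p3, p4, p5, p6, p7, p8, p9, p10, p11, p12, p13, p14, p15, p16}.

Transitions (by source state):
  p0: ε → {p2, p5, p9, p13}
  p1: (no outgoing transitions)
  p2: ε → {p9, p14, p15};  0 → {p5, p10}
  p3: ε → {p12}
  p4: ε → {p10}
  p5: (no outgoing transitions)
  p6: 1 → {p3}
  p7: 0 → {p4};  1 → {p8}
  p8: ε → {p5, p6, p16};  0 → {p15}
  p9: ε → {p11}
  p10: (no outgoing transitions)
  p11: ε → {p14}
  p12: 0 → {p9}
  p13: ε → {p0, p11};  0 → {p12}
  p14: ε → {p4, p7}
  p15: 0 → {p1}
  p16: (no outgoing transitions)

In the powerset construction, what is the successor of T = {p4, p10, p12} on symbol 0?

{p4, p7, p9, p10, p11, p14}

p12 on 0 → {p9}.
No 0-transition from p4, p10.
Union after reading 0: {p9}.
Now take the ε-closure:
From p9 via ε: add p11.
From p11 via ε: add p14.
From p14 via ε: add p4, p7.
From p4 via ε: add p10.
No new states can be added; the closed set is {p4, p7, p9, p10, p11, p14}.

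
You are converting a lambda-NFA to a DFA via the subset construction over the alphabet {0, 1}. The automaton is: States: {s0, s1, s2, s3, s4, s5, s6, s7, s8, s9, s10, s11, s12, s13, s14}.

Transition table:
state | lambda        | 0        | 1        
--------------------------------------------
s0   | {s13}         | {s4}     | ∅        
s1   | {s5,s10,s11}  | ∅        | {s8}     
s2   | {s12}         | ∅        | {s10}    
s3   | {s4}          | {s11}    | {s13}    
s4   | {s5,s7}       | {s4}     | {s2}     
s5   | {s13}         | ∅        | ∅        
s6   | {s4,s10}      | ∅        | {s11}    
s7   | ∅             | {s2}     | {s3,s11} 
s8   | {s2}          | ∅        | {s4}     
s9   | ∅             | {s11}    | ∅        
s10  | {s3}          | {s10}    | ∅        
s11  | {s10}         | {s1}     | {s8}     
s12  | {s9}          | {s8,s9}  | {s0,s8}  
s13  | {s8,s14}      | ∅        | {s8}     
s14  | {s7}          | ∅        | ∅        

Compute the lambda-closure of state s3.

{s2, s3, s4, s5, s7, s8, s9, s12, s13, s14}

Start with {s3}.
From s3 via lambda: add s4.
From s4 via lambda: add s5, s7.
From s5 via lambda: add s13.
From s13 via lambda: add s8, s14.
From s8 via lambda: add s2.
From s2 via lambda: add s12.
From s12 via lambda: add s9.
No new states can be added; the closed set is {s2, s3, s4, s5, s7, s8, s9, s12, s13, s14}.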